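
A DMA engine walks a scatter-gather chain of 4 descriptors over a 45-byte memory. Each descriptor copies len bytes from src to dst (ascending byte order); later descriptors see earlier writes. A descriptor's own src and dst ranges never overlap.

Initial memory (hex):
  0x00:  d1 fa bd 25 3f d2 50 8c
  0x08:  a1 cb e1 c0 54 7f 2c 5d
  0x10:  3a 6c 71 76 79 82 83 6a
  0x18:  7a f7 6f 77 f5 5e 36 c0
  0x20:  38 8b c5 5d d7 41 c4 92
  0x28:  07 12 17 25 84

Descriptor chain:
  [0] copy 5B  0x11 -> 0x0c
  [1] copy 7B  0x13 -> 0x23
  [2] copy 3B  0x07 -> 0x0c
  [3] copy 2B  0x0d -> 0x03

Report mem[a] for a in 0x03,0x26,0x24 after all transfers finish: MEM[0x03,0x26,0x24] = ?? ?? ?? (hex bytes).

MEM[0x03,0x26,0x24] = a1 83 79

[0] 0x11->0x0c len=5 : 6c 71 76 79 82
[1] 0x13->0x23 len=7 : 76 79 82 83 6a 7a f7
[2] 0x07->0x0c len=3 : 8c a1 cb
[3] 0x0d->0x03 len=2 : a1 cb
query mem[0x03]=0xa1, mem[0x26]=0x83, mem[0x24]=0x79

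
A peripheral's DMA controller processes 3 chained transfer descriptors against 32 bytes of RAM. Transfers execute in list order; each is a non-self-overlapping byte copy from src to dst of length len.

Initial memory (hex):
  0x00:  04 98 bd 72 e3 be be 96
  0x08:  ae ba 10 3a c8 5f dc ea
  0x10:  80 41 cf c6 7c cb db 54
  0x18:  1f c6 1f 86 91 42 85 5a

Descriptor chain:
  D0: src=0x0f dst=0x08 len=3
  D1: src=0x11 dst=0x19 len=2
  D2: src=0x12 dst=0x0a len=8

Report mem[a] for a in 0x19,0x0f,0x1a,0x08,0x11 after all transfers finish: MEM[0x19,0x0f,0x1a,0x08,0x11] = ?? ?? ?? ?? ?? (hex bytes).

MEM[0x19,0x0f,0x1a,0x08,0x11] = 41 54 cf ea 41

[0] 0x0f->0x08 len=3 : ea 80 41
[1] 0x11->0x19 len=2 : 41 cf
[2] 0x12->0x0a len=8 : cf c6 7c cb db 54 1f 41
query mem[0x19]=0x41, mem[0x0f]=0x54, mem[0x1a]=0xcf, mem[0x08]=0xea, mem[0x11]=0x41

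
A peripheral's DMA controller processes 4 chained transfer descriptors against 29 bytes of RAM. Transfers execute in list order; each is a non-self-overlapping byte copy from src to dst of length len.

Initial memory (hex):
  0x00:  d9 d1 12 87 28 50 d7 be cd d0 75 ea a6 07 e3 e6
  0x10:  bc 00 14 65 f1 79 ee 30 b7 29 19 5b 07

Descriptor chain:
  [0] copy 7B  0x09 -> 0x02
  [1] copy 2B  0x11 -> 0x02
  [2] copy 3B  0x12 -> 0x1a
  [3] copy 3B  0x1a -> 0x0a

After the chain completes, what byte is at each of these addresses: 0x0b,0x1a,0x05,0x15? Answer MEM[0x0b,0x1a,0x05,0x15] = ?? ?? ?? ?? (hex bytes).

MEM[0x0b,0x1a,0x05,0x15] = 65 14 a6 79

  after D0: wrote 7B at 0x02 = d075eaa607e3e6
  after D1: wrote 2B at 0x02 = 0014
  after D2: wrote 3B at 0x1a = 1465f1
  after D3: wrote 3B at 0x0a = 1465f1
query mem[0x0b]=0x65, mem[0x1a]=0x14, mem[0x05]=0xa6, mem[0x15]=0x79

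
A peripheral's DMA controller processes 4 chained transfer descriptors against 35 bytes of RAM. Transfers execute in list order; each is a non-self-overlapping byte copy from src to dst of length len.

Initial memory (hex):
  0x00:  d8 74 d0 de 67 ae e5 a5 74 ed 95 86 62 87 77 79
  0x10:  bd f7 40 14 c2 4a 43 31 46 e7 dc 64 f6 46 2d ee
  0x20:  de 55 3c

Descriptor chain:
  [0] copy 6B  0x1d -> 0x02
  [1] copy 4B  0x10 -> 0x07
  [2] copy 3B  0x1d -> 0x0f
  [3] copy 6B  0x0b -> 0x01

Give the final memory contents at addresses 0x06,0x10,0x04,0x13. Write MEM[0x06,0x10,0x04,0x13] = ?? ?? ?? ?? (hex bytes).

[0] 0x1d->0x02 len=6 : 46 2d ee de 55 3c
[1] 0x10->0x07 len=4 : bd f7 40 14
[2] 0x1d->0x0f len=3 : 46 2d ee
[3] 0x0b->0x01 len=6 : 86 62 87 77 46 2d
query mem[0x06]=0x2d, mem[0x10]=0x2d, mem[0x04]=0x77, mem[0x13]=0x14

MEM[0x06,0x10,0x04,0x13] = 2d 2d 77 14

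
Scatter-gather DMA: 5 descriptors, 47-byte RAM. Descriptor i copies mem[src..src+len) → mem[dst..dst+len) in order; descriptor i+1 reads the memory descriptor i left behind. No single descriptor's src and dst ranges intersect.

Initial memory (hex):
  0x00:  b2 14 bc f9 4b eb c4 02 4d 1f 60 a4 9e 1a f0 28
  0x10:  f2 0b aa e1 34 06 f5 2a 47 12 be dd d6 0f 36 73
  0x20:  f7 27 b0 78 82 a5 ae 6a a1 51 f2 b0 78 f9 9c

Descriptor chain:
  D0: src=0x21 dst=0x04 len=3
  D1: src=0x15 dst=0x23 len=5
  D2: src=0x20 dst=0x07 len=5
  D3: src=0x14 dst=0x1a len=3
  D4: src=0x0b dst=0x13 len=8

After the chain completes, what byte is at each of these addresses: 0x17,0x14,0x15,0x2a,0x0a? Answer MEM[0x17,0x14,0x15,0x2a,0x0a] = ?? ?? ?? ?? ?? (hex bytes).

MEM[0x17,0x14,0x15,0x2a,0x0a] = 28 9e 1a f2 06

#0 dst[0x04+3] := {0x27,0xb0,0x78}
#1 dst[0x23+5] := {0x06,0xf5,0x2a,0x47,0x12}
#2 dst[0x07+5] := {0xf7,0x27,0xb0,0x06,0xf5}
#3 dst[0x1a+3] := {0x34,0x06,0xf5}
#4 dst[0x13+8] := {0xf5,0x9e,0x1a,0xf0,0x28,0xf2,0x0b,0xaa}
query mem[0x17]=0x28, mem[0x14]=0x9e, mem[0x15]=0x1a, mem[0x2a]=0xf2, mem[0x0a]=0x06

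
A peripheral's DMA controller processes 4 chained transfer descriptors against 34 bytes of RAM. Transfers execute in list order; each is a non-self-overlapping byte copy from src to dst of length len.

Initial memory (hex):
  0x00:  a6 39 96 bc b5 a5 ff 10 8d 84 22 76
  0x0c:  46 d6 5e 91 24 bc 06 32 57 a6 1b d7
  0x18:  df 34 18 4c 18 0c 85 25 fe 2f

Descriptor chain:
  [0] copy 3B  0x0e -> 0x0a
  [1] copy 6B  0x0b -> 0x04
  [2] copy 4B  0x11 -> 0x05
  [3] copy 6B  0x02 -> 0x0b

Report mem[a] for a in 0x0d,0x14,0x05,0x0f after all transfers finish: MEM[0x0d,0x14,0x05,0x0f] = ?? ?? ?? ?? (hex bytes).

MEM[0x0d,0x14,0x05,0x0f] = 91 57 bc 06

D0: mem[0x0a..0x0c] <- [5e 91 24]
D1: mem[0x04..0x09] <- [91 24 d6 5e 91 24]
D2: mem[0x05..0x08] <- [bc 06 32 57]
D3: mem[0x0b..0x10] <- [96 bc 91 bc 06 32]
query mem[0x0d]=0x91, mem[0x14]=0x57, mem[0x05]=0xbc, mem[0x0f]=0x06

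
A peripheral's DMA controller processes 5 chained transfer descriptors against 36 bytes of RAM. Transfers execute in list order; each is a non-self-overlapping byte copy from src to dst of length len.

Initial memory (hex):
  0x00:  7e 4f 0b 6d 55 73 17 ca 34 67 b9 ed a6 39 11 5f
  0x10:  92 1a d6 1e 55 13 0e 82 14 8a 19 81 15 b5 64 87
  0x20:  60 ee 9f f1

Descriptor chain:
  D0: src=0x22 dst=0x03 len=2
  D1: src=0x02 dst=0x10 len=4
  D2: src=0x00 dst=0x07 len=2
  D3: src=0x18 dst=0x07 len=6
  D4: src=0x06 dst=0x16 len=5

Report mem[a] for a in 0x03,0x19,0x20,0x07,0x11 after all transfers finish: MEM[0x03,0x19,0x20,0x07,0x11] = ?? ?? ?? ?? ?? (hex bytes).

MEM[0x03,0x19,0x20,0x07,0x11] = 9f 19 60 14 9f

#0 dst[0x03+2] := {0x9f,0xf1}
#1 dst[0x10+4] := {0x0b,0x9f,0xf1,0x73}
#2 dst[0x07+2] := {0x7e,0x4f}
#3 dst[0x07+6] := {0x14,0x8a,0x19,0x81,0x15,0xb5}
#4 dst[0x16+5] := {0x17,0x14,0x8a,0x19,0x81}
query mem[0x03]=0x9f, mem[0x19]=0x19, mem[0x20]=0x60, mem[0x07]=0x14, mem[0x11]=0x9f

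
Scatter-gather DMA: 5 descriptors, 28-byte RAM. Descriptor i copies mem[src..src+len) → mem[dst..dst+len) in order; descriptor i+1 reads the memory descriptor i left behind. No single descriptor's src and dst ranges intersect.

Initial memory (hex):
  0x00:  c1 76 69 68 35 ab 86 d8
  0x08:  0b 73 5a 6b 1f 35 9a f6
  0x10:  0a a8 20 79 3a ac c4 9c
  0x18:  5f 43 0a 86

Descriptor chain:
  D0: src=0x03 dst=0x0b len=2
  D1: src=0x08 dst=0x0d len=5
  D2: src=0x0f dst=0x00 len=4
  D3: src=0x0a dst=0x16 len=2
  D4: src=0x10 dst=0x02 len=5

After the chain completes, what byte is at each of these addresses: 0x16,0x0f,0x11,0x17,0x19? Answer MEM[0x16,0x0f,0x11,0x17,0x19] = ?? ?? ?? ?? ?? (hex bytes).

MEM[0x16,0x0f,0x11,0x17,0x19] = 5a 5a 35 68 43

D0: mem[0x0b..0x0c] <- [68 35]
D1: mem[0x0d..0x11] <- [0b 73 5a 68 35]
D2: mem[0x00..0x03] <- [5a 68 35 20]
D3: mem[0x16..0x17] <- [5a 68]
D4: mem[0x02..0x06] <- [68 35 20 79 3a]
query mem[0x16]=0x5a, mem[0x0f]=0x5a, mem[0x11]=0x35, mem[0x17]=0x68, mem[0x19]=0x43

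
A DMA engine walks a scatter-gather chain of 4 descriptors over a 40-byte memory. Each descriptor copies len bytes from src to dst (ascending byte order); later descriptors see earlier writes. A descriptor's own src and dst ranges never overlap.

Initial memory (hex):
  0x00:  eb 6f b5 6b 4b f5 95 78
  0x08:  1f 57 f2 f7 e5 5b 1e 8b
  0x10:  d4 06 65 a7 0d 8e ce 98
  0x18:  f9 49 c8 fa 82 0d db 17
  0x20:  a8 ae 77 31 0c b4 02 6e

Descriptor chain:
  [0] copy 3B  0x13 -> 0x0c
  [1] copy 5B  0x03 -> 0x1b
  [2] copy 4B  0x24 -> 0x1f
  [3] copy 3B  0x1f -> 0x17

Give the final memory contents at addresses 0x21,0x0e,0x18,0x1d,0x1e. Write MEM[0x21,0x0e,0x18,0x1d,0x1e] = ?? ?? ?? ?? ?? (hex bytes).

#0 dst[0x0c+3] := {0xa7,0x0d,0x8e}
#1 dst[0x1b+5] := {0x6b,0x4b,0xf5,0x95,0x78}
#2 dst[0x1f+4] := {0x0c,0xb4,0x02,0x6e}
#3 dst[0x17+3] := {0x0c,0xb4,0x02}
query mem[0x21]=0x02, mem[0x0e]=0x8e, mem[0x18]=0xb4, mem[0x1d]=0xf5, mem[0x1e]=0x95

MEM[0x21,0x0e,0x18,0x1d,0x1e] = 02 8e b4 f5 95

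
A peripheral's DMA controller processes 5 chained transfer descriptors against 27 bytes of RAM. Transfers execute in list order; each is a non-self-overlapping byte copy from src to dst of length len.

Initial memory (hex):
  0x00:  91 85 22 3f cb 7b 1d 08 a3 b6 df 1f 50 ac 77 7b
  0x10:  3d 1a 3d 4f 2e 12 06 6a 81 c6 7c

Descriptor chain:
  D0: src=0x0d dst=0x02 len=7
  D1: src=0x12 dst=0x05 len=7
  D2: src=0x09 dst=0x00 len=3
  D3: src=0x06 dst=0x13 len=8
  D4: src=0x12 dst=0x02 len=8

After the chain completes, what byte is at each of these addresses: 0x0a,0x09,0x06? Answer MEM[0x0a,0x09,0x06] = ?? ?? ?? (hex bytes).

MEM[0x0a,0x09,0x06] = 6a 50 06

#0 dst[0x02+7] := {0xac,0x77,0x7b,0x3d,0x1a,0x3d,0x4f}
#1 dst[0x05+7] := {0x3d,0x4f,0x2e,0x12,0x06,0x6a,0x81}
#2 dst[0x00+3] := {0x06,0x6a,0x81}
#3 dst[0x13+8] := {0x4f,0x2e,0x12,0x06,0x6a,0x81,0x50,0xac}
#4 dst[0x02+8] := {0x3d,0x4f,0x2e,0x12,0x06,0x6a,0x81,0x50}
query mem[0x0a]=0x6a, mem[0x09]=0x50, mem[0x06]=0x06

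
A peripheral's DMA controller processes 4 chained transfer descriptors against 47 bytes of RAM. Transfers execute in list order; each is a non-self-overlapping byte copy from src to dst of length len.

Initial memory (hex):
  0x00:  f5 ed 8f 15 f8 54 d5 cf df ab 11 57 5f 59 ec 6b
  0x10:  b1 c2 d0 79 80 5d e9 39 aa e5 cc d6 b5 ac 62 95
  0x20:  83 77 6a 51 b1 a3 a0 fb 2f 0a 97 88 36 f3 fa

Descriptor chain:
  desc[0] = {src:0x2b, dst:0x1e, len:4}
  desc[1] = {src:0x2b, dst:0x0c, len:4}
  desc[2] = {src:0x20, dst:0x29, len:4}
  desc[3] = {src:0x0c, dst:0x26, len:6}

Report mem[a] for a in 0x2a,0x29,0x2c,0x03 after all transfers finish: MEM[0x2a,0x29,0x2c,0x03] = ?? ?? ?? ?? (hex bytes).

  after D0: wrote 4B at 0x1e = 8836f3fa
  after D1: wrote 4B at 0x0c = 8836f3fa
  after D2: wrote 4B at 0x29 = f3fa6a51
  after D3: wrote 6B at 0x26 = 8836f3fab1c2
query mem[0x2a]=0xb1, mem[0x29]=0xfa, mem[0x2c]=0x51, mem[0x03]=0x15

MEM[0x2a,0x29,0x2c,0x03] = b1 fa 51 15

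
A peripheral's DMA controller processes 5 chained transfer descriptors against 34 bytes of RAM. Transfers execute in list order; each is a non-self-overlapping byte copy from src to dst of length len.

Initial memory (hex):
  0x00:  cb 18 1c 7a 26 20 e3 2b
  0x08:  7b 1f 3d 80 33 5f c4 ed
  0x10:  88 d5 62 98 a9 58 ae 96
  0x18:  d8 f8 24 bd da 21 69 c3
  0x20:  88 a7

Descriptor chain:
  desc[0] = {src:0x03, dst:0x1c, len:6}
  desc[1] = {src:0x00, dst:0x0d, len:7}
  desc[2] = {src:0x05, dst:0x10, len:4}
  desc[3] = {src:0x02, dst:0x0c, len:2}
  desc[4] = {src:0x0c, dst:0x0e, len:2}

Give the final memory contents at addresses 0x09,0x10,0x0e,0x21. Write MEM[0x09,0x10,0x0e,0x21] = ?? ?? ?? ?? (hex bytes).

MEM[0x09,0x10,0x0e,0x21] = 1f 20 1c 7b

#0 dst[0x1c+6] := {0x7a,0x26,0x20,0xe3,0x2b,0x7b}
#1 dst[0x0d+7] := {0xcb,0x18,0x1c,0x7a,0x26,0x20,0xe3}
#2 dst[0x10+4] := {0x20,0xe3,0x2b,0x7b}
#3 dst[0x0c+2] := {0x1c,0x7a}
#4 dst[0x0e+2] := {0x1c,0x7a}
query mem[0x09]=0x1f, mem[0x10]=0x20, mem[0x0e]=0x1c, mem[0x21]=0x7b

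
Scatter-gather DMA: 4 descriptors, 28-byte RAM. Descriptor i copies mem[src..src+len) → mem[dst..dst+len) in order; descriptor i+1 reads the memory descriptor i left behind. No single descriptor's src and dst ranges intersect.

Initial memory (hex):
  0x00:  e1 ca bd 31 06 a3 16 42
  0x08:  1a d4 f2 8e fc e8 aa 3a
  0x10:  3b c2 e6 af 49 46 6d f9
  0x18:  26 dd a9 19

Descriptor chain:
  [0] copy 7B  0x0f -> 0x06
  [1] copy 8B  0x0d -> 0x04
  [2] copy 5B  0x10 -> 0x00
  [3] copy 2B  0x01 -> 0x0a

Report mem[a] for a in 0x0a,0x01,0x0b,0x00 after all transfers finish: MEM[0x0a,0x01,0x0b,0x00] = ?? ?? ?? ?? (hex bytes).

D0: mem[0x06..0x0c] <- [3a 3b c2 e6 af 49 46]
D1: mem[0x04..0x0b] <- [e8 aa 3a 3b c2 e6 af 49]
D2: mem[0x00..0x04] <- [3b c2 e6 af 49]
D3: mem[0x0a..0x0b] <- [c2 e6]
query mem[0x0a]=0xc2, mem[0x01]=0xc2, mem[0x0b]=0xe6, mem[0x00]=0x3b

MEM[0x0a,0x01,0x0b,0x00] = c2 c2 e6 3b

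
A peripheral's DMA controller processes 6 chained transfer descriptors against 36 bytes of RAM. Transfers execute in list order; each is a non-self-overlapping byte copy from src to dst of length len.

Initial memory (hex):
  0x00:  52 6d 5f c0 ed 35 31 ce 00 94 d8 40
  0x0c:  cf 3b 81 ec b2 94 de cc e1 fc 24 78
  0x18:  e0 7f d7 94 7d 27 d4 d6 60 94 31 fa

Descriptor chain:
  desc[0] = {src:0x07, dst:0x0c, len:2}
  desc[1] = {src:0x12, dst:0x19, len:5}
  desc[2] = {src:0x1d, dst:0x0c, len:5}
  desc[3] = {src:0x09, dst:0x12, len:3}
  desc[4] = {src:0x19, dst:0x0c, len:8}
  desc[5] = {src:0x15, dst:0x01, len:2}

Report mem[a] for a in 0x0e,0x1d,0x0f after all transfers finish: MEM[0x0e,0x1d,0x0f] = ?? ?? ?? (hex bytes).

[0] 0x07->0x0c len=2 : ce 00
[1] 0x12->0x19 len=5 : de cc e1 fc 24
[2] 0x1d->0x0c len=5 : 24 d4 d6 60 94
[3] 0x09->0x12 len=3 : 94 d8 40
[4] 0x19->0x0c len=8 : de cc e1 fc 24 d4 d6 60
[5] 0x15->0x01 len=2 : fc 24
query mem[0x0e]=0xe1, mem[0x1d]=0x24, mem[0x0f]=0xfc

MEM[0x0e,0x1d,0x0f] = e1 24 fc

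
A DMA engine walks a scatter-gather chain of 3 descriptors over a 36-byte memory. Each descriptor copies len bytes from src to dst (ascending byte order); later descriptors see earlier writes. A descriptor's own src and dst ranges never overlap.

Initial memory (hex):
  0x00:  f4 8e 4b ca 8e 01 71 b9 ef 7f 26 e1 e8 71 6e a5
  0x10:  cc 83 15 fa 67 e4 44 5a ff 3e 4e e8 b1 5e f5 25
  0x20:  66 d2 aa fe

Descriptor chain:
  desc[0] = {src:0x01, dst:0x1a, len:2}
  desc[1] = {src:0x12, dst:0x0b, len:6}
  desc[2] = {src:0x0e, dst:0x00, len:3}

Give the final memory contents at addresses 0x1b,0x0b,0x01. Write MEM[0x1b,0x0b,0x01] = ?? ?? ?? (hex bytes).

MEM[0x1b,0x0b,0x01] = 4b 15 44

D0: mem[0x1a..0x1b] <- [8e 4b]
D1: mem[0x0b..0x10] <- [15 fa 67 e4 44 5a]
D2: mem[0x00..0x02] <- [e4 44 5a]
query mem[0x1b]=0x4b, mem[0x0b]=0x15, mem[0x01]=0x44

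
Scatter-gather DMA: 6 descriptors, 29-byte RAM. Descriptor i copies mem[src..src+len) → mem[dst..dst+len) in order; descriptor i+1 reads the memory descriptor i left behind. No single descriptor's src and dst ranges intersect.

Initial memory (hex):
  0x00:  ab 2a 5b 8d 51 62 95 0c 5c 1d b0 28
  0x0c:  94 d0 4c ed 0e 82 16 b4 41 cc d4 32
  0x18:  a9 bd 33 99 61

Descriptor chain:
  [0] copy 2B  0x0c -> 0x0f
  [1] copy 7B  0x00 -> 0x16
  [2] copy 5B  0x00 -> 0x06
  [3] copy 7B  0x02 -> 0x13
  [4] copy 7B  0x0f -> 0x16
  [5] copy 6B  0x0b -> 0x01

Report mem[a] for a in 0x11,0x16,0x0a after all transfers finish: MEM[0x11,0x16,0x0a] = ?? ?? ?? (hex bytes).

MEM[0x11,0x16,0x0a] = 82 94 51

[0] 0x0c->0x0f len=2 : 94 d0
[1] 0x00->0x16 len=7 : ab 2a 5b 8d 51 62 95
[2] 0x00->0x06 len=5 : ab 2a 5b 8d 51
[3] 0x02->0x13 len=7 : 5b 8d 51 62 ab 2a 5b
[4] 0x0f->0x16 len=7 : 94 d0 82 16 5b 8d 51
[5] 0x0b->0x01 len=6 : 28 94 d0 4c 94 d0
query mem[0x11]=0x82, mem[0x16]=0x94, mem[0x0a]=0x51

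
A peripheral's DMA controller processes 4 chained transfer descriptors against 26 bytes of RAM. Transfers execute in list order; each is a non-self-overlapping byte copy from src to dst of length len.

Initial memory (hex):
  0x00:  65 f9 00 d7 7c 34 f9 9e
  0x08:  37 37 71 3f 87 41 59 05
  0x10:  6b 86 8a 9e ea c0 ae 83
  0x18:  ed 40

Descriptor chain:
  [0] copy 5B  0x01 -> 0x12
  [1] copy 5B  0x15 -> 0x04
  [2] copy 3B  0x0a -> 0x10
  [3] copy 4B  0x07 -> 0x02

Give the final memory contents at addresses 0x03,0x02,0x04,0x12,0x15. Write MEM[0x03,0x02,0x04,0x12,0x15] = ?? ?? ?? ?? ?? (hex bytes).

D0: mem[0x12..0x16] <- [f9 00 d7 7c 34]
D1: mem[0x04..0x08] <- [7c 34 83 ed 40]
D2: mem[0x10..0x12] <- [71 3f 87]
D3: mem[0x02..0x05] <- [ed 40 37 71]
query mem[0x03]=0x40, mem[0x02]=0xed, mem[0x04]=0x37, mem[0x12]=0x87, mem[0x15]=0x7c

MEM[0x03,0x02,0x04,0x12,0x15] = 40 ed 37 87 7c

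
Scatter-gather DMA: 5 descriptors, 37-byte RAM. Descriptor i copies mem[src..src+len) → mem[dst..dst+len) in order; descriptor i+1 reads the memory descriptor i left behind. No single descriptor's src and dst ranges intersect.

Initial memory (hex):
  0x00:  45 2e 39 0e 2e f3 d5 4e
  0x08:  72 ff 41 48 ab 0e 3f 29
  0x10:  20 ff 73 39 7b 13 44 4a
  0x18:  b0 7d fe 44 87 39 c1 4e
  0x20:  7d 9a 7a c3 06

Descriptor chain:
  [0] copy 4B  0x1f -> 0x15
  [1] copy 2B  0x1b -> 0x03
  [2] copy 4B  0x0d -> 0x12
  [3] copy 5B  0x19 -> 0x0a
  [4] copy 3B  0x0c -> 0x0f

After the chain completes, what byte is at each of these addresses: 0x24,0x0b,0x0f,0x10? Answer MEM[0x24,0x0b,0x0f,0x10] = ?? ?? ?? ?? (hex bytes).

MEM[0x24,0x0b,0x0f,0x10] = 06 fe 44 87

D0: mem[0x15..0x18] <- [4e 7d 9a 7a]
D1: mem[0x03..0x04] <- [44 87]
D2: mem[0x12..0x15] <- [0e 3f 29 20]
D3: mem[0x0a..0x0e] <- [7d fe 44 87 39]
D4: mem[0x0f..0x11] <- [44 87 39]
query mem[0x24]=0x06, mem[0x0b]=0xfe, mem[0x0f]=0x44, mem[0x10]=0x87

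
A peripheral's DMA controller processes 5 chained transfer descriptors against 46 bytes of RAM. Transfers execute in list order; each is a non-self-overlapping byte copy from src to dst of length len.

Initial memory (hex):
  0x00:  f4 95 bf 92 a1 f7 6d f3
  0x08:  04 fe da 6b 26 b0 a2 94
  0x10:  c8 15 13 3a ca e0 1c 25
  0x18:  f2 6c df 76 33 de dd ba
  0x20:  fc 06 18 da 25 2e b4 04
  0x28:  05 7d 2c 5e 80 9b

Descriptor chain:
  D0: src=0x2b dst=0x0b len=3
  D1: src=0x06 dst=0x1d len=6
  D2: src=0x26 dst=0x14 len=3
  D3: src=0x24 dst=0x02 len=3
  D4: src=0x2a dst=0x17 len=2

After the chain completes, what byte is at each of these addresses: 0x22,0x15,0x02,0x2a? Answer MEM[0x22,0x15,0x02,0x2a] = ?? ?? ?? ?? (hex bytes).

D0: mem[0x0b..0x0d] <- [5e 80 9b]
D1: mem[0x1d..0x22] <- [6d f3 04 fe da 5e]
D2: mem[0x14..0x16] <- [b4 04 05]
D3: mem[0x02..0x04] <- [25 2e b4]
D4: mem[0x17..0x18] <- [2c 5e]
query mem[0x22]=0x5e, mem[0x15]=0x04, mem[0x02]=0x25, mem[0x2a]=0x2c

MEM[0x22,0x15,0x02,0x2a] = 5e 04 25 2c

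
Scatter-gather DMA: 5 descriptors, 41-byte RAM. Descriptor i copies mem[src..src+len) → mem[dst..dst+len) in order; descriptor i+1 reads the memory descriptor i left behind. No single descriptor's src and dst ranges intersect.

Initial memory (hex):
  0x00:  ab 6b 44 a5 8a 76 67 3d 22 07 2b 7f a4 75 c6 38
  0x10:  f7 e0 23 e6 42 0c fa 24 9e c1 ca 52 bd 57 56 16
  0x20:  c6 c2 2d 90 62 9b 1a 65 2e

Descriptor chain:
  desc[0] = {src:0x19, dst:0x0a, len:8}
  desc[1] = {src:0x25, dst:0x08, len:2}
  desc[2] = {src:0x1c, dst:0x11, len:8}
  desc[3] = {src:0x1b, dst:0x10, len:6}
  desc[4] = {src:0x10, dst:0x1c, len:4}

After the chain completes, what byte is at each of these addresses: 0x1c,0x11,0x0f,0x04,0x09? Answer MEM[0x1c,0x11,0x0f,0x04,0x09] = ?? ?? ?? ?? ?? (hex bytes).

MEM[0x1c,0x11,0x0f,0x04,0x09] = 52 bd 56 8a 1a

[0] 0x19->0x0a len=8 : c1 ca 52 bd 57 56 16 c6
[1] 0x25->0x08 len=2 : 9b 1a
[2] 0x1c->0x11 len=8 : bd 57 56 16 c6 c2 2d 90
[3] 0x1b->0x10 len=6 : 52 bd 57 56 16 c6
[4] 0x10->0x1c len=4 : 52 bd 57 56
query mem[0x1c]=0x52, mem[0x11]=0xbd, mem[0x0f]=0x56, mem[0x04]=0x8a, mem[0x09]=0x1a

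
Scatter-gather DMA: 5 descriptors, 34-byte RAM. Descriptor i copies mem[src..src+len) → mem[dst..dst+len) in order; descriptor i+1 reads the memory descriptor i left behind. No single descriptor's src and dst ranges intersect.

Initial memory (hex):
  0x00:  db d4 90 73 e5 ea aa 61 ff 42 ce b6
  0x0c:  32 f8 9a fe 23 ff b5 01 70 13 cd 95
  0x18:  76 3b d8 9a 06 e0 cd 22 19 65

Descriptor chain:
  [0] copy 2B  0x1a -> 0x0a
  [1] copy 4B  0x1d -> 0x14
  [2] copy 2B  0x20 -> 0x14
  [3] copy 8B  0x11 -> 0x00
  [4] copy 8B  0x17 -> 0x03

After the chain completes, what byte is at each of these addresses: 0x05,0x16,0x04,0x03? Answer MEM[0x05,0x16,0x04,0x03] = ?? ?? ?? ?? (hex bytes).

#0 dst[0x0a+2] := {0xd8,0x9a}
#1 dst[0x14+4] := {0xe0,0xcd,0x22,0x19}
#2 dst[0x14+2] := {0x19,0x65}
#3 dst[0x00+8] := {0xff,0xb5,0x01,0x19,0x65,0x22,0x19,0x76}
#4 dst[0x03+8] := {0x19,0x76,0x3b,0xd8,0x9a,0x06,0xe0,0xcd}
query mem[0x05]=0x3b, mem[0x16]=0x22, mem[0x04]=0x76, mem[0x03]=0x19

MEM[0x05,0x16,0x04,0x03] = 3b 22 76 19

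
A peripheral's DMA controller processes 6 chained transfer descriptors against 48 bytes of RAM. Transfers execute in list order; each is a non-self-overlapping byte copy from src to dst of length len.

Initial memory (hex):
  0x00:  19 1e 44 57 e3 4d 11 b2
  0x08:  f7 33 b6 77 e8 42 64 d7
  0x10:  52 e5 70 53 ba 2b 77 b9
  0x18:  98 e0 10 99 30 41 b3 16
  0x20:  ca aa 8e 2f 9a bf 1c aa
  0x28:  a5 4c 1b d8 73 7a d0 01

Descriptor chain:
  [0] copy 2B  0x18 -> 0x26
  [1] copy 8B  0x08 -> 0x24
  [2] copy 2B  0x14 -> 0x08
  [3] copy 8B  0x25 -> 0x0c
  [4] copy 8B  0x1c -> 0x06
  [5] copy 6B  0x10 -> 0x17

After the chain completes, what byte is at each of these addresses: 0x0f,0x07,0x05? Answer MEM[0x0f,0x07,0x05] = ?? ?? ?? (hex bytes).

MEM[0x0f,0x07,0x05] = e8 41 4d

D0: mem[0x26..0x27] <- [98 e0]
D1: mem[0x24..0x2b] <- [f7 33 b6 77 e8 42 64 d7]
D2: mem[0x08..0x09] <- [ba 2b]
D3: mem[0x0c..0x13] <- [33 b6 77 e8 42 64 d7 73]
D4: mem[0x06..0x0d] <- [30 41 b3 16 ca aa 8e 2f]
D5: mem[0x17..0x1c] <- [42 64 d7 73 ba 2b]
query mem[0x0f]=0xe8, mem[0x07]=0x41, mem[0x05]=0x4d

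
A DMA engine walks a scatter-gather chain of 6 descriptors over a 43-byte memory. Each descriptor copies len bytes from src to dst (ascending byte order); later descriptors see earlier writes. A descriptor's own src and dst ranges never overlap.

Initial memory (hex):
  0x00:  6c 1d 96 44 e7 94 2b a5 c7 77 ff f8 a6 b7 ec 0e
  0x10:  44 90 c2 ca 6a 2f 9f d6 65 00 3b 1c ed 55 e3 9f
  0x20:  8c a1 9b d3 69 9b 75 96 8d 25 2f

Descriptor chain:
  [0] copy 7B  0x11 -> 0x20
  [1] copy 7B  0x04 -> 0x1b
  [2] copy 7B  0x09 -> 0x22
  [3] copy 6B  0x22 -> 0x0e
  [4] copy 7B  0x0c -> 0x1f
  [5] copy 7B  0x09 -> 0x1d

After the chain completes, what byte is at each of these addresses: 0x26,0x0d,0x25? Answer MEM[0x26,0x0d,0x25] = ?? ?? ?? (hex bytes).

D0: mem[0x20..0x26] <- [90 c2 ca 6a 2f 9f d6]
D1: mem[0x1b..0x21] <- [e7 94 2b a5 c7 77 ff]
D2: mem[0x22..0x28] <- [77 ff f8 a6 b7 ec 0e]
D3: mem[0x0e..0x13] <- [77 ff f8 a6 b7 ec]
D4: mem[0x1f..0x25] <- [a6 b7 77 ff f8 a6 b7]
D5: mem[0x1d..0x23] <- [77 ff f8 a6 b7 77 ff]
query mem[0x26]=0xb7, mem[0x0d]=0xb7, mem[0x25]=0xb7

MEM[0x26,0x0d,0x25] = b7 b7 b7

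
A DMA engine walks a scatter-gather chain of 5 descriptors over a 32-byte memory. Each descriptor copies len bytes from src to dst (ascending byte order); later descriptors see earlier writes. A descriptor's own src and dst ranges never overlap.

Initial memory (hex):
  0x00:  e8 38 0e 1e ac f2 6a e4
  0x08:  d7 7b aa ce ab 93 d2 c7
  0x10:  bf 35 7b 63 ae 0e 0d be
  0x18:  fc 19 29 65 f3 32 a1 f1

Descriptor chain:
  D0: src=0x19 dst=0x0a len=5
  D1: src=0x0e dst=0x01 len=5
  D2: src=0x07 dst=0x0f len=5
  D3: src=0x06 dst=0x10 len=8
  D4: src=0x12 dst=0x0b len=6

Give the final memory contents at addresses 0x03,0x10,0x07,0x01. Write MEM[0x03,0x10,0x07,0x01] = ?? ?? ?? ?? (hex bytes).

MEM[0x03,0x10,0x07,0x01] = bf f3 e4 32

#0 dst[0x0a+5] := {0x19,0x29,0x65,0xf3,0x32}
#1 dst[0x01+5] := {0x32,0xc7,0xbf,0x35,0x7b}
#2 dst[0x0f+5] := {0xe4,0xd7,0x7b,0x19,0x29}
#3 dst[0x10+8] := {0x6a,0xe4,0xd7,0x7b,0x19,0x29,0x65,0xf3}
#4 dst[0x0b+6] := {0xd7,0x7b,0x19,0x29,0x65,0xf3}
query mem[0x03]=0xbf, mem[0x10]=0xf3, mem[0x07]=0xe4, mem[0x01]=0x32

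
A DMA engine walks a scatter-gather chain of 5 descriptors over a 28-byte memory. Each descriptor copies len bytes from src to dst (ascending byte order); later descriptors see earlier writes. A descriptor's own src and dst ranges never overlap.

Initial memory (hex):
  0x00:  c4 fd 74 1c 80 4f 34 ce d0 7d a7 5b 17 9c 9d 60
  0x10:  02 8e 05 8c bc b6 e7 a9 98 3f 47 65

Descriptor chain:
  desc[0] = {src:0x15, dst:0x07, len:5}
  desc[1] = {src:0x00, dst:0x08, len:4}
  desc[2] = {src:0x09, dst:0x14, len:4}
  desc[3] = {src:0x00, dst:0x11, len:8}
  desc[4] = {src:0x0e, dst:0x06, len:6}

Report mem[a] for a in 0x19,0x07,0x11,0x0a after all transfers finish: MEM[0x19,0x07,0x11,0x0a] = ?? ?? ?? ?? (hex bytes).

D0: mem[0x07..0x0b] <- [b6 e7 a9 98 3f]
D1: mem[0x08..0x0b] <- [c4 fd 74 1c]
D2: mem[0x14..0x17] <- [fd 74 1c 17]
D3: mem[0x11..0x18] <- [c4 fd 74 1c 80 4f 34 b6]
D4: mem[0x06..0x0b] <- [9d 60 02 c4 fd 74]
query mem[0x19]=0x3f, mem[0x07]=0x60, mem[0x11]=0xc4, mem[0x0a]=0xfd

MEM[0x19,0x07,0x11,0x0a] = 3f 60 c4 fd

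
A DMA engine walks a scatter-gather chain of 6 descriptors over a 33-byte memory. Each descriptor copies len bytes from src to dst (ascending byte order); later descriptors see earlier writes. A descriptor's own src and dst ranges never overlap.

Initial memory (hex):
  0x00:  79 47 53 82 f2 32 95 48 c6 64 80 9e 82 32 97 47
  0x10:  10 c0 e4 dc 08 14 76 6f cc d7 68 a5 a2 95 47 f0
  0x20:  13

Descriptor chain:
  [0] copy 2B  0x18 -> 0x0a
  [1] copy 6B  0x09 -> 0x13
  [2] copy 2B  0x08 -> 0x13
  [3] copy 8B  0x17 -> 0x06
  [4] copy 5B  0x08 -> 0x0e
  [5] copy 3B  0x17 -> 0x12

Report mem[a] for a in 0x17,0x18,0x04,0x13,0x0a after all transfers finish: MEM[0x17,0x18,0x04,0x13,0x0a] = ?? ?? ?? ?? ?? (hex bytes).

  after D0: wrote 2B at 0x0a = ccd7
  after D1: wrote 6B at 0x13 = 64ccd7823297
  after D2: wrote 2B at 0x13 = c664
  after D3: wrote 8B at 0x06 = 3297d768a5a29547
  after D4: wrote 5B at 0x0e = d768a5a295
  after D5: wrote 3B at 0x12 = 3297d7
query mem[0x17]=0x32, mem[0x18]=0x97, mem[0x04]=0xf2, mem[0x13]=0x97, mem[0x0a]=0xa5

MEM[0x17,0x18,0x04,0x13,0x0a] = 32 97 f2 97 a5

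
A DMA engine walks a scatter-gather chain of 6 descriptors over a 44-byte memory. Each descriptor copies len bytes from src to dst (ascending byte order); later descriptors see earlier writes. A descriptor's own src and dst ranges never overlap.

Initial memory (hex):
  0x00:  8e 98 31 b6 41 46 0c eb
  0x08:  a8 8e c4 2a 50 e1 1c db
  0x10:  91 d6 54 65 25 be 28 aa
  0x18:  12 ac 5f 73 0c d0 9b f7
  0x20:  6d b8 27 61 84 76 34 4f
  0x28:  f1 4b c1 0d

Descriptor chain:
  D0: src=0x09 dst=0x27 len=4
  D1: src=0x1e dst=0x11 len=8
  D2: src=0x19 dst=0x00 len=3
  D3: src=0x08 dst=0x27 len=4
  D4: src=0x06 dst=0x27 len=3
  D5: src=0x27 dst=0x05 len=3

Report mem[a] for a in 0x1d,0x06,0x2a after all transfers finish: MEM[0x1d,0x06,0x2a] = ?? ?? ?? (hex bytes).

D0: mem[0x27..0x2a] <- [8e c4 2a 50]
D1: mem[0x11..0x18] <- [9b f7 6d b8 27 61 84 76]
D2: mem[0x00..0x02] <- [ac 5f 73]
D3: mem[0x27..0x2a] <- [a8 8e c4 2a]
D4: mem[0x27..0x29] <- [0c eb a8]
D5: mem[0x05..0x07] <- [0c eb a8]
query mem[0x1d]=0xd0, mem[0x06]=0xeb, mem[0x2a]=0x2a

MEM[0x1d,0x06,0x2a] = d0 eb 2a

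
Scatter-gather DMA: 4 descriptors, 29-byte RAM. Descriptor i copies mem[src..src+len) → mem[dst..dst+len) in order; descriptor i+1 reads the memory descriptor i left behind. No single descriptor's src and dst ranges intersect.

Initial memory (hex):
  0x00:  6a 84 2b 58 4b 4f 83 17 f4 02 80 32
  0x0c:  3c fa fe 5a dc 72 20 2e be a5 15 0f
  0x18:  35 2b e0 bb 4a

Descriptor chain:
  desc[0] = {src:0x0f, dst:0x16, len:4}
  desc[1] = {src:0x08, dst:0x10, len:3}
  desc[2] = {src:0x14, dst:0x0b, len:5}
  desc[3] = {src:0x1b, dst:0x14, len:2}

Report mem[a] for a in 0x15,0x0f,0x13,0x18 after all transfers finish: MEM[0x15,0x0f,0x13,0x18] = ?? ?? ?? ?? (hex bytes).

MEM[0x15,0x0f,0x13,0x18] = 4a 72 2e 72

#0 dst[0x16+4] := {0x5a,0xdc,0x72,0x20}
#1 dst[0x10+3] := {0xf4,0x02,0x80}
#2 dst[0x0b+5] := {0xbe,0xa5,0x5a,0xdc,0x72}
#3 dst[0x14+2] := {0xbb,0x4a}
query mem[0x15]=0x4a, mem[0x0f]=0x72, mem[0x13]=0x2e, mem[0x18]=0x72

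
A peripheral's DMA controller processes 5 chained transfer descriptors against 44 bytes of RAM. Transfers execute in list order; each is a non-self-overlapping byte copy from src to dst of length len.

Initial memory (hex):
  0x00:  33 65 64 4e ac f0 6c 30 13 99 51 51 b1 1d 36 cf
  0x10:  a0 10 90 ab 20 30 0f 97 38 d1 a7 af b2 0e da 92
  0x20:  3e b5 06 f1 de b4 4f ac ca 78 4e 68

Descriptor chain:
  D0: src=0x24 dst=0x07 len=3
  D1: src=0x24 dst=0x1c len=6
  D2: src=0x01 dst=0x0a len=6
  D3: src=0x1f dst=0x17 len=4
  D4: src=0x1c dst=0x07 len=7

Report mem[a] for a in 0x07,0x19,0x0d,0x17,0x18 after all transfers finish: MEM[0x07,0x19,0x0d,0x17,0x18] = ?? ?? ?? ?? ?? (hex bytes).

  after D0: wrote 3B at 0x07 = deb44f
  after D1: wrote 6B at 0x1c = deb44facca78
  after D2: wrote 6B at 0x0a = 65644eacf06c
  after D3: wrote 4B at 0x17 = acca7806
  after D4: wrote 7B at 0x07 = deb44facca7806
query mem[0x07]=0xde, mem[0x19]=0x78, mem[0x0d]=0x06, mem[0x17]=0xac, mem[0x18]=0xca

MEM[0x07,0x19,0x0d,0x17,0x18] = de 78 06 ac ca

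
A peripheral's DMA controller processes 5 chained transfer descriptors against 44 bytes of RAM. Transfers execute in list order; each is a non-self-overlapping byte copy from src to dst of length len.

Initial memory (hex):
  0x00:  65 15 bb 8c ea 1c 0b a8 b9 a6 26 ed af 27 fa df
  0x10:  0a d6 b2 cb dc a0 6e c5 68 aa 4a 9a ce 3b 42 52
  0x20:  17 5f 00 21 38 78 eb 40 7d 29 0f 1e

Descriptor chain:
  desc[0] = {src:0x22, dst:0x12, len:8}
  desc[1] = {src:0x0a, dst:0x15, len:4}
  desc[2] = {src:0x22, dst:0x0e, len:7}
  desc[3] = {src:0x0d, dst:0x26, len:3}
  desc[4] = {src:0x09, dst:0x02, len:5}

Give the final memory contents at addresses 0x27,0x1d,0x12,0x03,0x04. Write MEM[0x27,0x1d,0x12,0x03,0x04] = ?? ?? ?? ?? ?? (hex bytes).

[0] 0x22->0x12 len=8 : 00 21 38 78 eb 40 7d 29
[1] 0x0a->0x15 len=4 : 26 ed af 27
[2] 0x22->0x0e len=7 : 00 21 38 78 eb 40 7d
[3] 0x0d->0x26 len=3 : 27 00 21
[4] 0x09->0x02 len=5 : a6 26 ed af 27
query mem[0x27]=0x00, mem[0x1d]=0x3b, mem[0x12]=0xeb, mem[0x03]=0x26, mem[0x04]=0xed

MEM[0x27,0x1d,0x12,0x03,0x04] = 00 3b eb 26 ed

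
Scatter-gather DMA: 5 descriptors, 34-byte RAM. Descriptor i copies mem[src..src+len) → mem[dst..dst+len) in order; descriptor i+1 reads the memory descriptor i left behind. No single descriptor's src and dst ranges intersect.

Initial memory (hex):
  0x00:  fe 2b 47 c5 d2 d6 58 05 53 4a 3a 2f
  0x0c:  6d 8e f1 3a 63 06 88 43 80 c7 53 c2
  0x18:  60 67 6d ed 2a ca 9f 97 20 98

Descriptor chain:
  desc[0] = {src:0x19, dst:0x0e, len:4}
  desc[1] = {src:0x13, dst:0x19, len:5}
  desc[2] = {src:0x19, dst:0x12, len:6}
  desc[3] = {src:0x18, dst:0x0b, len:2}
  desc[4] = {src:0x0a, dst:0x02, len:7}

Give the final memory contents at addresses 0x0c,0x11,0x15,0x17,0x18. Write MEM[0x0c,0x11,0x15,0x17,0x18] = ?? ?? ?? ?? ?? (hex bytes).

MEM[0x0c,0x11,0x15,0x17,0x18] = 43 2a 53 9f 60

[0] 0x19->0x0e len=4 : 67 6d ed 2a
[1] 0x13->0x19 len=5 : 43 80 c7 53 c2
[2] 0x19->0x12 len=6 : 43 80 c7 53 c2 9f
[3] 0x18->0x0b len=2 : 60 43
[4] 0x0a->0x02 len=7 : 3a 60 43 8e 67 6d ed
query mem[0x0c]=0x43, mem[0x11]=0x2a, mem[0x15]=0x53, mem[0x17]=0x9f, mem[0x18]=0x60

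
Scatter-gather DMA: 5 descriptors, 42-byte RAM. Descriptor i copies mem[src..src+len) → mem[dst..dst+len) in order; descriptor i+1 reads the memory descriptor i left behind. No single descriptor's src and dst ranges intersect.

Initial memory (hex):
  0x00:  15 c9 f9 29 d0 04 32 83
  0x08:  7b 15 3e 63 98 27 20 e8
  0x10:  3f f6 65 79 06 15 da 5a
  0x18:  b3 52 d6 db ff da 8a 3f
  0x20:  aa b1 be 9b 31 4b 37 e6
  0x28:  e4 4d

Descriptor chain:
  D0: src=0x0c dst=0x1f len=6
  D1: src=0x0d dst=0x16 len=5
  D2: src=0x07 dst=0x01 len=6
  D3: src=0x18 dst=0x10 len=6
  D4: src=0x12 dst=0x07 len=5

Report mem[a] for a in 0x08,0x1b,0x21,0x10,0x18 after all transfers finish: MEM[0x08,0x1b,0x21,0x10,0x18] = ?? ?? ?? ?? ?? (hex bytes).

MEM[0x08,0x1b,0x21,0x10,0x18] = db db 20 e8 e8

  after D0: wrote 6B at 0x1f = 982720e83ff6
  after D1: wrote 5B at 0x16 = 2720e83ff6
  after D2: wrote 6B at 0x01 = 837b153e6398
  after D3: wrote 6B at 0x10 = e83ff6dbffda
  after D4: wrote 5B at 0x07 = f6dbffda27
query mem[0x08]=0xdb, mem[0x1b]=0xdb, mem[0x21]=0x20, mem[0x10]=0xe8, mem[0x18]=0xe8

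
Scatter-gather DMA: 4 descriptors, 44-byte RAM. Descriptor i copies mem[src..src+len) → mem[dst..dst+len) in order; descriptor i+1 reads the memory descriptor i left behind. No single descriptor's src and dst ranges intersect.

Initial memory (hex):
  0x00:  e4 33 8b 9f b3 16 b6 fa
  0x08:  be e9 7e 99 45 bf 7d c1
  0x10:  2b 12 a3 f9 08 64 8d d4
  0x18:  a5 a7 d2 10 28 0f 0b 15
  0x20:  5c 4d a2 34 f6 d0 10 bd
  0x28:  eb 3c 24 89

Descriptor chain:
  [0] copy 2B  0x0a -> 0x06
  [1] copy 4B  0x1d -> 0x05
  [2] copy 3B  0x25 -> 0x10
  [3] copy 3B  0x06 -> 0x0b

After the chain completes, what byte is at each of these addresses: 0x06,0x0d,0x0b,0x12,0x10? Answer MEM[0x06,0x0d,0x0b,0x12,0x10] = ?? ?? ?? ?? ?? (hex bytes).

MEM[0x06,0x0d,0x0b,0x12,0x10] = 0b 5c 0b bd d0

#0 dst[0x06+2] := {0x7e,0x99}
#1 dst[0x05+4] := {0x0f,0x0b,0x15,0x5c}
#2 dst[0x10+3] := {0xd0,0x10,0xbd}
#3 dst[0x0b+3] := {0x0b,0x15,0x5c}
query mem[0x06]=0x0b, mem[0x0d]=0x5c, mem[0x0b]=0x0b, mem[0x12]=0xbd, mem[0x10]=0xd0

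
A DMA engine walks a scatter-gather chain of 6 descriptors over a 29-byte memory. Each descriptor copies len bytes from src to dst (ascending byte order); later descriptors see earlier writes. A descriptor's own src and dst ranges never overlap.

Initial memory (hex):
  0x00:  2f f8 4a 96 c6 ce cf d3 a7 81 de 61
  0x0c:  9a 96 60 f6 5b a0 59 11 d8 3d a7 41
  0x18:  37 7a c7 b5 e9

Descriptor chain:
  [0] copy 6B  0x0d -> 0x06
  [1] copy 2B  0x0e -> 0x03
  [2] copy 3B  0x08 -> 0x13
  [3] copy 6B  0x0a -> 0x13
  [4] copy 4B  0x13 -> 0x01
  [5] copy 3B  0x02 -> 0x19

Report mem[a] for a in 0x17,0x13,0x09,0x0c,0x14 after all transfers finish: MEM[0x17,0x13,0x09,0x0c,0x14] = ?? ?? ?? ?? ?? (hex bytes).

D0: mem[0x06..0x0b] <- [96 60 f6 5b a0 59]
D1: mem[0x03..0x04] <- [60 f6]
D2: mem[0x13..0x15] <- [f6 5b a0]
D3: mem[0x13..0x18] <- [a0 59 9a 96 60 f6]
D4: mem[0x01..0x04] <- [a0 59 9a 96]
D5: mem[0x19..0x1b] <- [59 9a 96]
query mem[0x17]=0x60, mem[0x13]=0xa0, mem[0x09]=0x5b, mem[0x0c]=0x9a, mem[0x14]=0x59

MEM[0x17,0x13,0x09,0x0c,0x14] = 60 a0 5b 9a 59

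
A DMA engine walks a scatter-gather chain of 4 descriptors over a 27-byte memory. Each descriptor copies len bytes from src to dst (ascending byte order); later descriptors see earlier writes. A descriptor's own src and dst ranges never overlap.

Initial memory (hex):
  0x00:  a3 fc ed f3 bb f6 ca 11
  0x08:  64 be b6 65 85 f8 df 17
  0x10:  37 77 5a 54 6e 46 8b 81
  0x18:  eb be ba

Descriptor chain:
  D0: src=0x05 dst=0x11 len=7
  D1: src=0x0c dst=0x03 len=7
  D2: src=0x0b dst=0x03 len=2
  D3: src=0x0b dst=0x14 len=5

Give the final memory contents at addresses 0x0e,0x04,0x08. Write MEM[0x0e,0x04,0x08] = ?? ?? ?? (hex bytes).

D0: mem[0x11..0x17] <- [f6 ca 11 64 be b6 65]
D1: mem[0x03..0x09] <- [85 f8 df 17 37 f6 ca]
D2: mem[0x03..0x04] <- [65 85]
D3: mem[0x14..0x18] <- [65 85 f8 df 17]
query mem[0x0e]=0xdf, mem[0x04]=0x85, mem[0x08]=0xf6

MEM[0x0e,0x04,0x08] = df 85 f6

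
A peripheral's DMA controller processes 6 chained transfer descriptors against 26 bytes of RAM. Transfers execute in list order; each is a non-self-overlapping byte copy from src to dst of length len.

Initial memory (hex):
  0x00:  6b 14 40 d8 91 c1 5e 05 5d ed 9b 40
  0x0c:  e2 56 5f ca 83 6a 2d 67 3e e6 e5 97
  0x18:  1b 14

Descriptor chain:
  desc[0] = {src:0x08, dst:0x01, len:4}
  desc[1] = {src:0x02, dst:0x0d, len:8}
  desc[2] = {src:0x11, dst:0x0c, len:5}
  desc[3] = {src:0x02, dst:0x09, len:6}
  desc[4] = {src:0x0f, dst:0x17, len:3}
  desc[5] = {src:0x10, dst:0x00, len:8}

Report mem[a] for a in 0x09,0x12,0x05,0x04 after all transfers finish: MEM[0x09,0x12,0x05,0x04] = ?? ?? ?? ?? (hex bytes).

MEM[0x09,0x12,0x05,0x04] = ed 05 e6 ed

[0] 0x08->0x01 len=4 : 5d ed 9b 40
[1] 0x02->0x0d len=8 : ed 9b 40 c1 5e 05 5d ed
[2] 0x11->0x0c len=5 : 5e 05 5d ed e6
[3] 0x02->0x09 len=6 : ed 9b 40 c1 5e 05
[4] 0x0f->0x17 len=3 : ed e6 5e
[5] 0x10->0x00 len=8 : e6 5e 05 5d ed e6 e5 ed
query mem[0x09]=0xed, mem[0x12]=0x05, mem[0x05]=0xe6, mem[0x04]=0xed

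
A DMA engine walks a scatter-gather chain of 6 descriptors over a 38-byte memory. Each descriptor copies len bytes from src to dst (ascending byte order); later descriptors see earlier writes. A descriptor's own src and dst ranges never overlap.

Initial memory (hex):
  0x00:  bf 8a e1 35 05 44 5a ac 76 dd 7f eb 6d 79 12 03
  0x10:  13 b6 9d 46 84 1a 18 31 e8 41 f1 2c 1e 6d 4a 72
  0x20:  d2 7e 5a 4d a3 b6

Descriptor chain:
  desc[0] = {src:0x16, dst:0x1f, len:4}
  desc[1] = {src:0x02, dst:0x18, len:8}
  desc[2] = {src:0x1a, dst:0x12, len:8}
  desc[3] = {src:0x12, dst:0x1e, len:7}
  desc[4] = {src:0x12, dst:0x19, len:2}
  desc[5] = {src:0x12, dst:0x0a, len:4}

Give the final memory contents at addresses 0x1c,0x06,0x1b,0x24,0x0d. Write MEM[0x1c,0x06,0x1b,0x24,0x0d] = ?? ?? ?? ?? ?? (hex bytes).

[0] 0x16->0x1f len=4 : 18 31 e8 41
[1] 0x02->0x18 len=8 : e1 35 05 44 5a ac 76 dd
[2] 0x1a->0x12 len=8 : 05 44 5a ac 76 dd 31 e8
[3] 0x12->0x1e len=7 : 05 44 5a ac 76 dd 31
[4] 0x12->0x19 len=2 : 05 44
[5] 0x12->0x0a len=4 : 05 44 5a ac
query mem[0x1c]=0x5a, mem[0x06]=0x5a, mem[0x1b]=0x44, mem[0x24]=0x31, mem[0x0d]=0xac

MEM[0x1c,0x06,0x1b,0x24,0x0d] = 5a 5a 44 31 ac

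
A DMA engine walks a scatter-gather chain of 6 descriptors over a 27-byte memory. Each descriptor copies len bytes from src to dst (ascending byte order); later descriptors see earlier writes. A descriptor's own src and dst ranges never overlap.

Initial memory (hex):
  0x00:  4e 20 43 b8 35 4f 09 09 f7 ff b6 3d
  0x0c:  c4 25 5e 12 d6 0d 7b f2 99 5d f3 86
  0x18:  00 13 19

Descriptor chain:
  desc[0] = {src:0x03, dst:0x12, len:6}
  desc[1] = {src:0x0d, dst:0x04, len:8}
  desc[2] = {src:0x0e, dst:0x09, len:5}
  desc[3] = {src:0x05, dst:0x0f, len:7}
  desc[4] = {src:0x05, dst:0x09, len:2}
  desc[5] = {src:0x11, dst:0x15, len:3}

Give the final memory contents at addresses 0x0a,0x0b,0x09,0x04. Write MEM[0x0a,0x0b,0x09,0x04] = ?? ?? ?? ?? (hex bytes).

MEM[0x0a,0x0b,0x09,0x04] = 12 d6 5e 25

  after D0: wrote 6B at 0x12 = b8354f0909f7
  after D1: wrote 8B at 0x04 = 255e12d60db8354f
  after D2: wrote 5B at 0x09 = 5e12d60db8
  after D3: wrote 7B at 0x0f = 5e12d60d5e12d6
  after D4: wrote 2B at 0x09 = 5e12
  after D5: wrote 3B at 0x15 = d60d5e
query mem[0x0a]=0x12, mem[0x0b]=0xd6, mem[0x09]=0x5e, mem[0x04]=0x25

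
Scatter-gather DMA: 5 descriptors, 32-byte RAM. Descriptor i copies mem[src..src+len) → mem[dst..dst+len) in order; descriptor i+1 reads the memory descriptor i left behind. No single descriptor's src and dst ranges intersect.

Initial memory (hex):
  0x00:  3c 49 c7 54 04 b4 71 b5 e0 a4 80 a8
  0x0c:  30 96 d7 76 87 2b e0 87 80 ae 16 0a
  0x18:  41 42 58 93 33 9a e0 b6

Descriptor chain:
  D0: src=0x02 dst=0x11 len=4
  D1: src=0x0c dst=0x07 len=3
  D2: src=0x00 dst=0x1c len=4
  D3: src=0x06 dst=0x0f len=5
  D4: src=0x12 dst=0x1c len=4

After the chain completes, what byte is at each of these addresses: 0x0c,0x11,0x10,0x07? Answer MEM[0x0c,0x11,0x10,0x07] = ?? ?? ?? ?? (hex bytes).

MEM[0x0c,0x11,0x10,0x07] = 30 96 30 30

[0] 0x02->0x11 len=4 : c7 54 04 b4
[1] 0x0c->0x07 len=3 : 30 96 d7
[2] 0x00->0x1c len=4 : 3c 49 c7 54
[3] 0x06->0x0f len=5 : 71 30 96 d7 80
[4] 0x12->0x1c len=4 : d7 80 b4 ae
query mem[0x0c]=0x30, mem[0x11]=0x96, mem[0x10]=0x30, mem[0x07]=0x30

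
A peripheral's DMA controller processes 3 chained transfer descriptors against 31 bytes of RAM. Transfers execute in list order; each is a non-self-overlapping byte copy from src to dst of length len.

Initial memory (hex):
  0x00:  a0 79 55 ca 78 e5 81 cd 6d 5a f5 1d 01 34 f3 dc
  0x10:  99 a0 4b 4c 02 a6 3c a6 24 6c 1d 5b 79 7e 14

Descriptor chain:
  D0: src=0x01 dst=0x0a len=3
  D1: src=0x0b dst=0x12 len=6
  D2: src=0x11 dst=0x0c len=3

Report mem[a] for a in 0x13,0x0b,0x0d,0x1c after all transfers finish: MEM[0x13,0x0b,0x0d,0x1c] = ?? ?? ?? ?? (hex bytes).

MEM[0x13,0x0b,0x0d,0x1c] = ca 55 55 79

  after D0: wrote 3B at 0x0a = 7955ca
  after D1: wrote 6B at 0x12 = 55ca34f3dc99
  after D2: wrote 3B at 0x0c = a055ca
query mem[0x13]=0xca, mem[0x0b]=0x55, mem[0x0d]=0x55, mem[0x1c]=0x79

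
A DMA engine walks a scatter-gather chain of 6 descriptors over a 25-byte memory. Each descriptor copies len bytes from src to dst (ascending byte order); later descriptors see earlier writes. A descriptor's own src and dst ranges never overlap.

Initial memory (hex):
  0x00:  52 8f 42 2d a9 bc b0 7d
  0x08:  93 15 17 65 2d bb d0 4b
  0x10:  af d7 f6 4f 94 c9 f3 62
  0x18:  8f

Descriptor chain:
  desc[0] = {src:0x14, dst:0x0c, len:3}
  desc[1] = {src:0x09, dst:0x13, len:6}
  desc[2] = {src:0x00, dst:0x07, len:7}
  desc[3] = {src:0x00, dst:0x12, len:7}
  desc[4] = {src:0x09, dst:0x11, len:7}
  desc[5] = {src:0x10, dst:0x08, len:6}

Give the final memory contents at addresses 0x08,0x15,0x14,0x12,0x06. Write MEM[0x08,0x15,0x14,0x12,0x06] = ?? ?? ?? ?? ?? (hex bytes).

MEM[0x08,0x15,0x14,0x12,0x06] = af b0 bc 2d b0

[0] 0x14->0x0c len=3 : 94 c9 f3
[1] 0x09->0x13 len=6 : 15 17 65 94 c9 f3
[2] 0x00->0x07 len=7 : 52 8f 42 2d a9 bc b0
[3] 0x00->0x12 len=7 : 52 8f 42 2d a9 bc b0
[4] 0x09->0x11 len=7 : 42 2d a9 bc b0 f3 4b
[5] 0x10->0x08 len=6 : af 42 2d a9 bc b0
query mem[0x08]=0xaf, mem[0x15]=0xb0, mem[0x14]=0xbc, mem[0x12]=0x2d, mem[0x06]=0xb0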